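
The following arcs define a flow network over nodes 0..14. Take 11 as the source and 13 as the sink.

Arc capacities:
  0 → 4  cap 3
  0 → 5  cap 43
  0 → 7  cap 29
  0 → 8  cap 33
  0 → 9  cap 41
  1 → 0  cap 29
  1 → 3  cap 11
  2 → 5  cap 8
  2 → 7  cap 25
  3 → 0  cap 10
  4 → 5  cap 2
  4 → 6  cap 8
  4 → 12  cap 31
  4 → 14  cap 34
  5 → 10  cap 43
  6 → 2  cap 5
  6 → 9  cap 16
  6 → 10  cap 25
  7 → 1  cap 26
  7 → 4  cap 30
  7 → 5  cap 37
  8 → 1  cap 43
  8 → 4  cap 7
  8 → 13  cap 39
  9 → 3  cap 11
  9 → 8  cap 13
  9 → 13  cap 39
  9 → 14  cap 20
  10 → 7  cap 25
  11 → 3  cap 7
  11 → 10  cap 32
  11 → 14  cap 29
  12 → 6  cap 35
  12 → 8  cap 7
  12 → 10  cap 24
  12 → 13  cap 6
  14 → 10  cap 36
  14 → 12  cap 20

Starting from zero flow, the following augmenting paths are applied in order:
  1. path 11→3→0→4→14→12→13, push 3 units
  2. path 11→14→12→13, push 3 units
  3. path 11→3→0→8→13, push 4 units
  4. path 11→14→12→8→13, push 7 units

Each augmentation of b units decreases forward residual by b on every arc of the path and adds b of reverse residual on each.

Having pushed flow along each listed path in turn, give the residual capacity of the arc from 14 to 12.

after path 1 (11→3→0→4→14→12→13, push 3): res(14,12)=17
after path 2 (11→14→12→13, push 3): res(14,12)=14
after path 3 (11→3→0→8→13, push 4): res(14,12)=14
after path 4 (11→14→12→8→13, push 7): res(14,12)=7

Residual capacity of (14,12): 7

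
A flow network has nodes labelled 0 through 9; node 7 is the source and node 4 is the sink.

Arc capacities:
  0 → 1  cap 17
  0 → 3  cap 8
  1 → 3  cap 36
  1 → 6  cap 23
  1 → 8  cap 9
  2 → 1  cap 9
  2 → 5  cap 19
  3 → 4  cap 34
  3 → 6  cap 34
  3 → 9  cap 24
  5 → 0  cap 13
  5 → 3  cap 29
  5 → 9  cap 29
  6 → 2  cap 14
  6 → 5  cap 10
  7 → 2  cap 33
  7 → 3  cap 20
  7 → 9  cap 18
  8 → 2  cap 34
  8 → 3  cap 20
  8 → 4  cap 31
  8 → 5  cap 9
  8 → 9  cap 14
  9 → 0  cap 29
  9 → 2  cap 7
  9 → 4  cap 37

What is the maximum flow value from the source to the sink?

augment #1: 7→3→4 bottleneck 20, total now 20
augment #2: 7→9→4 bottleneck 18, total now 38
augment #3: 7→2→1→3→4 bottleneck 9, total now 47
augment #4: 7→2→5→3→4 bottleneck 5, total now 52
augment #5: 7→2→5→9→4 bottleneck 14, total now 66

Maximum flow value: 66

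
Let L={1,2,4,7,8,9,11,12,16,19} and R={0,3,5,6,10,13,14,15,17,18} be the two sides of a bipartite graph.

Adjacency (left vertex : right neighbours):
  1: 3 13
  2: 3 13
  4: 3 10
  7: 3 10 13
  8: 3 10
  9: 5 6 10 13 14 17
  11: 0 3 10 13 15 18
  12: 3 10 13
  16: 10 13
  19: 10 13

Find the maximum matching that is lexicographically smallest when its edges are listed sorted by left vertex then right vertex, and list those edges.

Lex-smallest maximum matching: {(1,3), (2,13), (4,10), (9,5), (11,0)}

|M| = 5 (so the lex-smallest maximum matching has 5 edges)
process left vertices in ascending order; for each, take the smallest-labelled available neighbour that still permits 5 edges overall, or leave it unmatched if none does
lex-smallest matching: {1-3, 2-13, 4-10, 9-5, 11-0}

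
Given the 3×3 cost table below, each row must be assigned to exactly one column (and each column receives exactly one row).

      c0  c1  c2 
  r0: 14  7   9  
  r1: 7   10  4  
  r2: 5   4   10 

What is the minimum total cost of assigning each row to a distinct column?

optimal assignment: row0→col1 (cost 7), row1→col2 (cost 4), row2→col0 (cost 5)
total = 7 + 4 + 5 = 16

Minimum assignment cost: 16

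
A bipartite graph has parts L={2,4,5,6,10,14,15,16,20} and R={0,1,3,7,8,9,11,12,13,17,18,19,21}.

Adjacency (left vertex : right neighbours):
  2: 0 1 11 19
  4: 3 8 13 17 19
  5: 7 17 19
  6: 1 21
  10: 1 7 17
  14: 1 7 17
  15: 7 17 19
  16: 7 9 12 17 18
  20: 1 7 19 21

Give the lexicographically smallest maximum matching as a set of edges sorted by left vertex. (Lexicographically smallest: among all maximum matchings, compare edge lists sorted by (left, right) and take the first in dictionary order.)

Lex-smallest maximum matching: {(2,0), (4,3), (5,7), (6,1), (10,17), (15,19), (16,9), (20,21)}

|M| = 8 (so the lex-smallest maximum matching has 8 edges)
process left vertices in ascending order; for each, take the smallest-labelled available neighbour that still permits 8 edges overall, or leave it unmatched if none does
lex-smallest matching: {2-0, 4-3, 5-7, 6-1, 10-17, 15-19, 16-9, 20-21}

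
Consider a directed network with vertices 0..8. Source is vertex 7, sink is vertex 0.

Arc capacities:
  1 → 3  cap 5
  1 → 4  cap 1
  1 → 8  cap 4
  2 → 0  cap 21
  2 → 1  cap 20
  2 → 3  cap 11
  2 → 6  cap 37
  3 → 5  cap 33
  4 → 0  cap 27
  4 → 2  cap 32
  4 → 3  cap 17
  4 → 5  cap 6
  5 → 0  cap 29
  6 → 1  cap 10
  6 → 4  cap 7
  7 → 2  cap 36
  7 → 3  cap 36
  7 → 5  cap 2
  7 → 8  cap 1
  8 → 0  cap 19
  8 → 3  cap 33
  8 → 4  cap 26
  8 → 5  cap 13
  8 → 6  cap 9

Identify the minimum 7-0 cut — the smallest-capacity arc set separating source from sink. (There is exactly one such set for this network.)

Min-cut arcs: {(1,4), (1,8), (2,0), (5,0), (6,4), (7,8)} (total capacity 63)

augment #1: 7→2→0 push 21
augment #2: 7→5→0 push 2
augment #3: 7→8→0 push 1
augment #4: 7→3→5→0 push 27
augment #5: 7→2→1→4→0 push 1
augment #6: 7→2→1→8→0 push 4
augment #7: 7→2→6→4→0 push 7
max flow = 63; residual-reachable set from 7 gives S-side
cut edges (S→T): {(1,4), (1,8), (2,0), (5,0), (6,4), (7,8)} total cap 63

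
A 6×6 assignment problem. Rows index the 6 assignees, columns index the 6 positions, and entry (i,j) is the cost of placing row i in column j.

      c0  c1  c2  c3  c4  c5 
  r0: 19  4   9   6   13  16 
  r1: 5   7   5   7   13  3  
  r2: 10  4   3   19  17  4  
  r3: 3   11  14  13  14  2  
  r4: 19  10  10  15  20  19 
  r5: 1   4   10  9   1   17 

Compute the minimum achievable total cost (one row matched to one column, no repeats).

Minimum assignment cost: 26

optimal assignment: row0→col3 (cost 6), row1→col5 (cost 3), row2→col2 (cost 3), row3→col0 (cost 3), row4→col1 (cost 10), row5→col4 (cost 1)
total = 6 + 3 + 3 + 3 + 10 + 1 = 26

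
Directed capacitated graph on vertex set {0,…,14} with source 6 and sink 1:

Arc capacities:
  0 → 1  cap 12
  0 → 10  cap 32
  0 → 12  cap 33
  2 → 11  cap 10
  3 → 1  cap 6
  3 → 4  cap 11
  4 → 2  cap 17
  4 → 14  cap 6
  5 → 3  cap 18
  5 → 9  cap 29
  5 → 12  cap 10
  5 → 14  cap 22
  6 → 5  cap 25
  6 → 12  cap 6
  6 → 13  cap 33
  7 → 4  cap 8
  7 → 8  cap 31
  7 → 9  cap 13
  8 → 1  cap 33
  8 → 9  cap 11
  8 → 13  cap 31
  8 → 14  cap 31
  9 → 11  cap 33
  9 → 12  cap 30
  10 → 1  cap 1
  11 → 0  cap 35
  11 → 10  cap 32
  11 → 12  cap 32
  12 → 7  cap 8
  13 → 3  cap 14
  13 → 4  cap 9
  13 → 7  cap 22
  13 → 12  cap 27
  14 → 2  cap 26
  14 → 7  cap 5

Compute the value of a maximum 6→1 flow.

augment #1: 6→5→3→1 bottleneck 6, total now 6
augment #2: 6→12→7→8→1 bottleneck 6, total now 12
augment #3: 6→13→7→8→1 bottleneck 22, total now 34
augment #4: 6→5→9→11→0→1 bottleneck 12, total now 46
augment #5: 6→5→9→11→10→1 bottleneck 1, total now 47
augment #6: 6→5→12→7→8→1 bottleneck 2, total now 49
augment #7: 6→5→14→7→8→1 bottleneck 1, total now 50

Maximum flow value: 50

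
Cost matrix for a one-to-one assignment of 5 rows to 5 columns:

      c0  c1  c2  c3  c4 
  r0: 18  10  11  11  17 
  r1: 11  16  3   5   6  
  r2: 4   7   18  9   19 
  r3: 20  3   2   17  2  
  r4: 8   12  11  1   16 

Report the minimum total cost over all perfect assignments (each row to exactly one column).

optimal assignment: row0→col1 (cost 10), row1→col2 (cost 3), row2→col0 (cost 4), row3→col4 (cost 2), row4→col3 (cost 1)
total = 10 + 3 + 4 + 2 + 1 = 20

Minimum assignment cost: 20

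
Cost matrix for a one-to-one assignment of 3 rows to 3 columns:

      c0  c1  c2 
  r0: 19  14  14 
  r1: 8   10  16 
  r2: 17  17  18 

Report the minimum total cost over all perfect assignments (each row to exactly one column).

optimal assignment: row0→col2 (cost 14), row1→col0 (cost 8), row2→col1 (cost 17)
total = 14 + 8 + 17 = 39

Minimum assignment cost: 39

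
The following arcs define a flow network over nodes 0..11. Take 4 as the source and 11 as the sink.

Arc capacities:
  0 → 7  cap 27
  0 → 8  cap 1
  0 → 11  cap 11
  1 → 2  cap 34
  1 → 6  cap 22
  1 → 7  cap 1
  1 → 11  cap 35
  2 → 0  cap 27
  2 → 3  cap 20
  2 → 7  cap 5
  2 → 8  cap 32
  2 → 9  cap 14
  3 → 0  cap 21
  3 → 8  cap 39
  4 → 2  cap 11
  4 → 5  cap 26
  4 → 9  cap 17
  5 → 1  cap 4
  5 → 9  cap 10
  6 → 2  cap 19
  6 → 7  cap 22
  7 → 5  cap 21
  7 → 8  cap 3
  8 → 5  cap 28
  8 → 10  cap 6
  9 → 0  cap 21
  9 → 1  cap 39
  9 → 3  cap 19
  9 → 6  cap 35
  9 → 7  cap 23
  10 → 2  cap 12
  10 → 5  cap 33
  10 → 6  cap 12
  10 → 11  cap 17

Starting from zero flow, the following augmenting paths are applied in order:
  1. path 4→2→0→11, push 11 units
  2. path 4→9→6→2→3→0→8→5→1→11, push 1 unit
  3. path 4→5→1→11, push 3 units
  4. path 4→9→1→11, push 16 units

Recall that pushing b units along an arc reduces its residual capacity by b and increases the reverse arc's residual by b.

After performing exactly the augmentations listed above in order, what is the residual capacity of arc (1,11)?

after path 1 (4→2→0→11, push 11): res(1,11)=35
after path 2 (4→9→6→2→3→0→8→5→1→11, push 1): res(1,11)=34
after path 3 (4→5→1→11, push 3): res(1,11)=31
after path 4 (4→9→1→11, push 16): res(1,11)=15

Residual capacity of (1,11): 15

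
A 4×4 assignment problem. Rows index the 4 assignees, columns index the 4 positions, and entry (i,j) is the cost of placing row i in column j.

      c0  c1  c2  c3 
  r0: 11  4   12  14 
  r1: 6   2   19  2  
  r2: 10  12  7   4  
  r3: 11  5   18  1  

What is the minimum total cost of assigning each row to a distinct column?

optimal assignment: row0→col1 (cost 4), row1→col0 (cost 6), row2→col2 (cost 7), row3→col3 (cost 1)
total = 4 + 6 + 7 + 1 = 18

Minimum assignment cost: 18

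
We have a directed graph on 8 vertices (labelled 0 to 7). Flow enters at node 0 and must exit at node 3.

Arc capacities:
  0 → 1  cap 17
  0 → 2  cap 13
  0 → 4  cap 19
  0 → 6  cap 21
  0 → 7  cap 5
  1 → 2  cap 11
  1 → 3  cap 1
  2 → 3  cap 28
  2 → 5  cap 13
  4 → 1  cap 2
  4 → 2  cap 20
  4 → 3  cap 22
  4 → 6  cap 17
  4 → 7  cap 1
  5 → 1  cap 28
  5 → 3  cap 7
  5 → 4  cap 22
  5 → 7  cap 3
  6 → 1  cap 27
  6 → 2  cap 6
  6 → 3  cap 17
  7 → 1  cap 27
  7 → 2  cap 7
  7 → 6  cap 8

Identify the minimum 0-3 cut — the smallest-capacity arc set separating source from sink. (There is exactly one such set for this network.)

Min-cut arcs: {(0,2), (0,4), (0,6), (0,7), (1,2), (1,3)} (total capacity 70)

augment #1: 0→1→3 push 1
augment #2: 0→2→3 push 13
augment #3: 0→4→3 push 19
augment #4: 0→6→3 push 17
augment #5: 0→1→2→3 push 11
augment #6: 0→6→2→3 push 4
augment #7: 0→7→2→5→3 push 5
max flow = 70; residual-reachable set from 0 gives S-side
cut edges (S→T): {(0,2), (0,4), (0,6), (0,7), (1,2), (1,3)} total cap 70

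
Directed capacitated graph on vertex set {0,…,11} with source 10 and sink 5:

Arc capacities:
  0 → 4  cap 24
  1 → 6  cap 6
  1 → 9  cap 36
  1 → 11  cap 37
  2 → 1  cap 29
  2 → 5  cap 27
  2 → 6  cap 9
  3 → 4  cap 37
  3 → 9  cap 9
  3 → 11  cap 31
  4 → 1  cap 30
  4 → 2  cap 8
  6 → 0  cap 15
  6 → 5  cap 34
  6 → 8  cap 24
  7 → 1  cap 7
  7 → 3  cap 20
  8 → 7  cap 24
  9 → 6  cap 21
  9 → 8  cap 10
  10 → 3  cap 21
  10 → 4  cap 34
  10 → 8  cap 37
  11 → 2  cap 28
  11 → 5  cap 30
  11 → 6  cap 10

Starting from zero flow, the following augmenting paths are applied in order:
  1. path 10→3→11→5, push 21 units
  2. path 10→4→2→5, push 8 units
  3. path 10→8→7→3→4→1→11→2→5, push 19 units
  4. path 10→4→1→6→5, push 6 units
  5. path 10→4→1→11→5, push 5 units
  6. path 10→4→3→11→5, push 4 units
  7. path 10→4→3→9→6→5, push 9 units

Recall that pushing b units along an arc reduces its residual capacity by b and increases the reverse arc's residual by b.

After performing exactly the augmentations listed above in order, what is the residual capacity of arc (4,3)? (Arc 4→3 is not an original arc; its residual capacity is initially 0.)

after path 1 (10→3→11→5, push 21): res(4,3)=0
after path 2 (10→4→2→5, push 8): res(4,3)=0
after path 3 (10→8→7→3→4→1→11→2→5, push 19): res(4,3)=19
after path 4 (10→4→1→6→5, push 6): res(4,3)=19
after path 5 (10→4→1→11→5, push 5): res(4,3)=19
after path 6 (10→4→3→11→5, push 4): res(4,3)=15
after path 7 (10→4→3→9→6→5, push 9): res(4,3)=6

Residual capacity of (4,3): 6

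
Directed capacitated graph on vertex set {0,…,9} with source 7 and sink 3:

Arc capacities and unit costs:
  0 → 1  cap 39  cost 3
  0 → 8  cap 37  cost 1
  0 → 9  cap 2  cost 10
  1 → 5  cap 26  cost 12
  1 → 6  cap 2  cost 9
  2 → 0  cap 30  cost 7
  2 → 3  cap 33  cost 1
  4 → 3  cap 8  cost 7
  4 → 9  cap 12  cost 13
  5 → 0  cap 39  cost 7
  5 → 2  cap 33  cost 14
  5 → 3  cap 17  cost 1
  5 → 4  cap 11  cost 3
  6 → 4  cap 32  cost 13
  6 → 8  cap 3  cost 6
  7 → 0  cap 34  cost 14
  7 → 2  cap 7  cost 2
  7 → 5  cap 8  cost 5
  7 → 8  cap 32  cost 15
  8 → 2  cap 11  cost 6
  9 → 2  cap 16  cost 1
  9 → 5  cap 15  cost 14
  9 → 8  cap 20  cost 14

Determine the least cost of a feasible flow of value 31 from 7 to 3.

shortest-cost path #1: 7→2→3 push 7 @ unit cost 3 (adds 21)
shortest-cost path #2: 7→5→3 push 8 @ unit cost 6 (adds 48)
shortest-cost path #3: 7→8→2→3 push 11 @ unit cost 22 (adds 242)
shortest-cost path #4: 7→0→9→2→3 push 2 @ unit cost 26 (adds 52)
shortest-cost path #5: 7→0→1→5→3 push 3 @ unit cost 30 (adds 90)
total cost = 453

Minimum cost for 31 units: 453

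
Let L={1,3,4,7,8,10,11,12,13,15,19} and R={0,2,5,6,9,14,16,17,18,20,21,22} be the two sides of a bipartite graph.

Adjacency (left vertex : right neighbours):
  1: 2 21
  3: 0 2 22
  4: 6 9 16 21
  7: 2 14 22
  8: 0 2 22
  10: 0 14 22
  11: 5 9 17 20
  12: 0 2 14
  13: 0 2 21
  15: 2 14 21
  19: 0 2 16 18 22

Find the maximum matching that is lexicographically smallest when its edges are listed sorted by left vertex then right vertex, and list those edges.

|M| = 8 (so the lex-smallest maximum matching has 8 edges)
process left vertices in ascending order; for each, take the smallest-labelled available neighbour that still permits 8 edges overall, or leave it unmatched if none does
lex-smallest matching: {1-2, 3-0, 4-6, 7-14, 8-22, 11-5, 13-21, 19-16}

Lex-smallest maximum matching: {(1,2), (3,0), (4,6), (7,14), (8,22), (11,5), (13,21), (19,16)}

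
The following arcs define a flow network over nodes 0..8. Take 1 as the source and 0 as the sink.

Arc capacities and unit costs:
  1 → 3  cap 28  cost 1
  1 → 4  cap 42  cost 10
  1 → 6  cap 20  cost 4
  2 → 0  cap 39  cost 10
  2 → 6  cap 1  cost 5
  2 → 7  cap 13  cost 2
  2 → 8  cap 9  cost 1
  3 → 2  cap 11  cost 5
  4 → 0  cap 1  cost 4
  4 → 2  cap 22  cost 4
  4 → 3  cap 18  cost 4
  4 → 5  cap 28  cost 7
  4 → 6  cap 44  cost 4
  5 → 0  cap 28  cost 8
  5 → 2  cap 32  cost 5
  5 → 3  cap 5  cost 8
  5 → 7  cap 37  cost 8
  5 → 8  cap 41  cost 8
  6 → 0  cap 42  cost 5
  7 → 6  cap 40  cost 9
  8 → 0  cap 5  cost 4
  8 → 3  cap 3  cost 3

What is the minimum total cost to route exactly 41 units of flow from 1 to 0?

shortest-cost path #1: 1→6→0 push 20 @ unit cost 9 (adds 180)
shortest-cost path #2: 1→3→2→8→0 push 5 @ unit cost 11 (adds 55)
shortest-cost path #3: 1→4→0 push 1 @ unit cost 14 (adds 14)
shortest-cost path #4: 1→3→2→0 push 6 @ unit cost 16 (adds 96)
shortest-cost path #5: 1→4→6→0 push 9 @ unit cost 19 (adds 171)
total cost = 516

Minimum cost for 41 units: 516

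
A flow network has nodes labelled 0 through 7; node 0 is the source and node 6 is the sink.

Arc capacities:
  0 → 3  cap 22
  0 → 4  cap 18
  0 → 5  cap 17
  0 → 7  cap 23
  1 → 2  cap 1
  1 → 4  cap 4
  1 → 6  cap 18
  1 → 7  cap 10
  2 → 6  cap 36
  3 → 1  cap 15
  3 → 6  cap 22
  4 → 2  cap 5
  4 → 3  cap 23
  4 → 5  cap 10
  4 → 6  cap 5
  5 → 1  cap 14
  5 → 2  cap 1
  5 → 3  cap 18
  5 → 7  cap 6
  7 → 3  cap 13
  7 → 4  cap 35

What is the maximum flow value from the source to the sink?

augment #1: 0→3→6 bottleneck 22, total now 22
augment #2: 0→4→6 bottleneck 5, total now 27
augment #3: 0→4→2→6 bottleneck 5, total now 32
augment #4: 0→5→1→6 bottleneck 14, total now 46
augment #5: 0→5→2→6 bottleneck 1, total now 47
augment #6: 0→4→3→1→6 bottleneck 4, total now 51
augment #7: 0→4→3→1→2→6 bottleneck 1, total now 52

Maximum flow value: 52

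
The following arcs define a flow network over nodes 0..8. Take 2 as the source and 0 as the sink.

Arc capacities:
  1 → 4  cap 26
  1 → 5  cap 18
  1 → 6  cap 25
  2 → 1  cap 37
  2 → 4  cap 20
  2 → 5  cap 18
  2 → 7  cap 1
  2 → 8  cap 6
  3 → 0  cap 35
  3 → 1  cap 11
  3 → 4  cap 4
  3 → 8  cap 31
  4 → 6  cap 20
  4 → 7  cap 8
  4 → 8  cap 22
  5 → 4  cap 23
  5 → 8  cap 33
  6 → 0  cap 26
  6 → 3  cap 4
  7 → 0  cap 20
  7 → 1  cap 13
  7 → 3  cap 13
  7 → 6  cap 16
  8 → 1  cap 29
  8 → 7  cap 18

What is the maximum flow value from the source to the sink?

Maximum flow value: 57

augment #1: 2→7→0 bottleneck 1, total now 1
augment #2: 2→1→6→0 bottleneck 25, total now 26
augment #3: 2→4→6→0 bottleneck 1, total now 27
augment #4: 2→4→7→0 bottleneck 8, total now 35
augment #5: 2→8→7→0 bottleneck 6, total now 41
augment #6: 2→4→6→3→0 bottleneck 4, total now 45
augment #7: 2→4→8→7→0 bottleneck 5, total now 50
augment #8: 2→4→8→7→3→0 bottleneck 2, total now 52
augment #9: 2→5→8→7→3→0 bottleneck 5, total now 57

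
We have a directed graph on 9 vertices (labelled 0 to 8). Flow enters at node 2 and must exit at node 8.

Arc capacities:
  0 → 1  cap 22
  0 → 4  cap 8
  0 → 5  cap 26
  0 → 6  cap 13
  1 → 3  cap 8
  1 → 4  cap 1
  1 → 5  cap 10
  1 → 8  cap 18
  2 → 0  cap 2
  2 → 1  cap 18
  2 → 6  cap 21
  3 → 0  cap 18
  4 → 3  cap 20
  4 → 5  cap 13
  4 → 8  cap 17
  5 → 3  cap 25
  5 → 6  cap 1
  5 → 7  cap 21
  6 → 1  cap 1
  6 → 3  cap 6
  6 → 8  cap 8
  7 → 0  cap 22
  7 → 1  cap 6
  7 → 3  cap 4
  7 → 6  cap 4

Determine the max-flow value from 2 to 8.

Maximum flow value: 35

augment #1: 2→1→8 bottleneck 18, total now 18
augment #2: 2→6→8 bottleneck 8, total now 26
augment #3: 2→0→4→8 bottleneck 2, total now 28
augment #4: 2→6→1→4→8 bottleneck 1, total now 29
augment #5: 2→6→3→0→4→8 bottleneck 6, total now 35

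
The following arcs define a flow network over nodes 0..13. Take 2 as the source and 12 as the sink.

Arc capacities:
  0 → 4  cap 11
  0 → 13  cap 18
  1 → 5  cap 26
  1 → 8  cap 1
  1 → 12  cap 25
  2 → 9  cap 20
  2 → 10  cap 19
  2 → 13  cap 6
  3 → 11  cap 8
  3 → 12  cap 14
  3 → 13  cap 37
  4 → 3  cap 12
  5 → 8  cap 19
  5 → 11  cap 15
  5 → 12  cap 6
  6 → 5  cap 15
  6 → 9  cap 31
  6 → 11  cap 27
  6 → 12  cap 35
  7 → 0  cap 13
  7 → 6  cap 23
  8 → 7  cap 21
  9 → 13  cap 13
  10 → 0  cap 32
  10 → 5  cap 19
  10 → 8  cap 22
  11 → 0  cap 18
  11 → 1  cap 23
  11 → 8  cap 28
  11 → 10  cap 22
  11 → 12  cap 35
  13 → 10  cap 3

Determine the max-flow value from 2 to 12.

augment #1: 2→10→5→12 bottleneck 6, total now 6
augment #2: 2→10→5→11→12 bottleneck 13, total now 19
augment #3: 2→13→10→0→4→3→12 bottleneck 3, total now 22

Maximum flow value: 22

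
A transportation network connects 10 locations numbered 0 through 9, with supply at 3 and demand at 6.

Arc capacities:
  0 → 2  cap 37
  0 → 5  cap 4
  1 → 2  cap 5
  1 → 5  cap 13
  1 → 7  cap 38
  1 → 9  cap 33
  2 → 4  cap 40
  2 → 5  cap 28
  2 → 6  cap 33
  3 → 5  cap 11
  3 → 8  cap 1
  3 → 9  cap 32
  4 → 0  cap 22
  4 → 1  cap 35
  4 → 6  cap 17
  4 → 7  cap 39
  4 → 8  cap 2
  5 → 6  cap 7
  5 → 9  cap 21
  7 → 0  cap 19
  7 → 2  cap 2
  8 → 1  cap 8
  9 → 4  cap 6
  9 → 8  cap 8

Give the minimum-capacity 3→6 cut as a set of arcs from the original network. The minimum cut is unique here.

Min-cut arcs: {(5,6), (8,1), (9,4)} (total capacity 21)

augment #1: 3→5→6 push 7
augment #2: 3→9→4→6 push 6
augment #3: 3→8→1→2→6 push 1
augment #4: 3→9→8→1→2→6 push 4
augment #5: 3→9→8→1→7→2→6 push 2
augment #6: 3→9→8→1→7→0→2→6 push 1
max flow = 21; residual-reachable set from 3 gives S-side
cut edges (S→T): {(5,6), (8,1), (9,4)} total cap 21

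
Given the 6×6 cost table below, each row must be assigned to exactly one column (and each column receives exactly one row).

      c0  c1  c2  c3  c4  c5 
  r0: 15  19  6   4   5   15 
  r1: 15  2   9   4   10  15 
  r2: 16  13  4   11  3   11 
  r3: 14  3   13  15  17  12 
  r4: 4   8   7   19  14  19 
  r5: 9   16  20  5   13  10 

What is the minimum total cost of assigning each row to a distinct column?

one of 2 optimal assignments: row0→col2 (cost 6), row1→col3 (cost 4), row2→col4 (cost 3), row3→col1 (cost 3), row4→col0 (cost 4), row5→col5 (cost 10)
total = 6 + 4 + 3 + 3 + 4 + 10 = 30

Minimum assignment cost: 30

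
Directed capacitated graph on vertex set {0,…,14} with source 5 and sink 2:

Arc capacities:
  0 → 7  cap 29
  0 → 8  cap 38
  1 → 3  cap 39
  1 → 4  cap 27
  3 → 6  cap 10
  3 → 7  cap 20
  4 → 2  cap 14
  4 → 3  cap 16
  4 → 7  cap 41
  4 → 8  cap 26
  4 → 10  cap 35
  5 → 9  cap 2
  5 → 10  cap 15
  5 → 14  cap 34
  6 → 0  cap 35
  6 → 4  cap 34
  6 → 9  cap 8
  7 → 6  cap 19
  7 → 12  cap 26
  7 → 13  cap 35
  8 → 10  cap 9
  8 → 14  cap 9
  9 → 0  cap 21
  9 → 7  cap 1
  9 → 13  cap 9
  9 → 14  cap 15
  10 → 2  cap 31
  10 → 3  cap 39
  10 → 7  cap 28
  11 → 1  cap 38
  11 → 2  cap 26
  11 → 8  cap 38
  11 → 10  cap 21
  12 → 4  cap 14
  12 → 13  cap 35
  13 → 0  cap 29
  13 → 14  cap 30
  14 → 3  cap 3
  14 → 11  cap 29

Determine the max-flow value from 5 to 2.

augment #1: 5→10→2 bottleneck 15, total now 15
augment #2: 5→14→11→2 bottleneck 26, total now 41
augment #3: 5→14→11→10→2 bottleneck 3, total now 44
augment #4: 5→9→0→8→10→2 bottleneck 2, total now 46
augment #5: 5→14→3→6→4→2 bottleneck 3, total now 49

Maximum flow value: 49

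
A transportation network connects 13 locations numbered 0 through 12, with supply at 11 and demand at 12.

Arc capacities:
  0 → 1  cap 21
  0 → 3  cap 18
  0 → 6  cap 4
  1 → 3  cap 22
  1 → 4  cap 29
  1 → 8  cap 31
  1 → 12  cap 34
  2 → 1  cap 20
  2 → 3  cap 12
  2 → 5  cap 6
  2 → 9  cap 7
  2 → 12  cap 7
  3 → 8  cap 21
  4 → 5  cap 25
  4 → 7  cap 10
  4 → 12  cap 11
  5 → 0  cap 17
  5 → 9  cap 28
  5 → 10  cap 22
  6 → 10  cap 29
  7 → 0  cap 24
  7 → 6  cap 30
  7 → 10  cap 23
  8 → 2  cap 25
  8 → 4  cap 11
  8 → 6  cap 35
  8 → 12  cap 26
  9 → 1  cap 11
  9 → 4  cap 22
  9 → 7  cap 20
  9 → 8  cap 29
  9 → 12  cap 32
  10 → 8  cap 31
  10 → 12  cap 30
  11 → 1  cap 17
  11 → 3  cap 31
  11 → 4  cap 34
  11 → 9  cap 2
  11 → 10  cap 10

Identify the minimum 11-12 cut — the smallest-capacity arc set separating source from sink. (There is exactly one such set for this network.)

Min-cut arcs: {(3,8), (11,1), (11,4), (11,9), (11,10)} (total capacity 84)

augment #1: 11→1→12 push 17
augment #2: 11→4→12 push 11
augment #3: 11→9→12 push 2
augment #4: 11→10→12 push 10
augment #5: 11→3→8→12 push 21
augment #6: 11→4→5→9→12 push 23
max flow = 84; residual-reachable set from 11 gives S-side
cut edges (S→T): {(3,8), (11,1), (11,4), (11,9), (11,10)} total cap 84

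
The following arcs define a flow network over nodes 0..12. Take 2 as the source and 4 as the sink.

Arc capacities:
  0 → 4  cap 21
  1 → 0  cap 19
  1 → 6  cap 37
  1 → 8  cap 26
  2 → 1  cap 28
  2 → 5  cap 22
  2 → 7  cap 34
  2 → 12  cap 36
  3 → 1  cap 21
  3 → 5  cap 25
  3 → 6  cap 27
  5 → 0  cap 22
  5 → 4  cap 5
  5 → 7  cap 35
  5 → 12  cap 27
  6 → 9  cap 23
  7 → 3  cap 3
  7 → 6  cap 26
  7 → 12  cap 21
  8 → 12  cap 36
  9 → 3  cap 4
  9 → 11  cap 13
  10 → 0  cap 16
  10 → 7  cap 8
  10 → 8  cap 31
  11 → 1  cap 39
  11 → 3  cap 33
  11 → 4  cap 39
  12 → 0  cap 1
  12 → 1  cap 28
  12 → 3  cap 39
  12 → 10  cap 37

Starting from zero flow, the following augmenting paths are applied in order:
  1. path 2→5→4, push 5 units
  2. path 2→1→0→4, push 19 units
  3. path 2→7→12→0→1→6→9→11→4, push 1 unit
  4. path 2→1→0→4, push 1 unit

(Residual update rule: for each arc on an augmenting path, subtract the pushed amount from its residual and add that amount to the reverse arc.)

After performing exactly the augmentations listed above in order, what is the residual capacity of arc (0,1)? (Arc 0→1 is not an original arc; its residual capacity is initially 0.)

after path 1 (2→5→4, push 5): res(0,1)=0
after path 2 (2→1→0→4, push 19): res(0,1)=19
after path 3 (2→7→12→0→1→6→9→11→4, push 1): res(0,1)=18
after path 4 (2→1→0→4, push 1): res(0,1)=19

Residual capacity of (0,1): 19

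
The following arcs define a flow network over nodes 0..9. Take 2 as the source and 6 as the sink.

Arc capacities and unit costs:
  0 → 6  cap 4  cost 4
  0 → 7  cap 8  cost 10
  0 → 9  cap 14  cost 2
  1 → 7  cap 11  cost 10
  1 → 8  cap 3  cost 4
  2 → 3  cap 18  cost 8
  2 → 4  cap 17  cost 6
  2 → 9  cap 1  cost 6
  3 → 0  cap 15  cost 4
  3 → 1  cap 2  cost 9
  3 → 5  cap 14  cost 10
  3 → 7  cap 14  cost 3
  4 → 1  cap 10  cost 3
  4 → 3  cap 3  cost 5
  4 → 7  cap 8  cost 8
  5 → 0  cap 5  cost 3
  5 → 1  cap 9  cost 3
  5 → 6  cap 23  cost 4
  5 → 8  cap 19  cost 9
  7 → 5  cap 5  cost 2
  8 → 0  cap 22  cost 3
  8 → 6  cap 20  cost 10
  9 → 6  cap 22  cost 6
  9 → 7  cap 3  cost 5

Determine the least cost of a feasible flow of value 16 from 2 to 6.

Minimum cost for 16 units: 281

shortest-cost path #1: 2→9→6 push 1 @ unit cost 12 (adds 12)
shortest-cost path #2: 2→3→0→6 push 4 @ unit cost 16 (adds 64)
shortest-cost path #3: 2→3→7→5→6 push 5 @ unit cost 17 (adds 85)
shortest-cost path #4: 2→3→0→9→6 push 6 @ unit cost 20 (adds 120)
total cost = 281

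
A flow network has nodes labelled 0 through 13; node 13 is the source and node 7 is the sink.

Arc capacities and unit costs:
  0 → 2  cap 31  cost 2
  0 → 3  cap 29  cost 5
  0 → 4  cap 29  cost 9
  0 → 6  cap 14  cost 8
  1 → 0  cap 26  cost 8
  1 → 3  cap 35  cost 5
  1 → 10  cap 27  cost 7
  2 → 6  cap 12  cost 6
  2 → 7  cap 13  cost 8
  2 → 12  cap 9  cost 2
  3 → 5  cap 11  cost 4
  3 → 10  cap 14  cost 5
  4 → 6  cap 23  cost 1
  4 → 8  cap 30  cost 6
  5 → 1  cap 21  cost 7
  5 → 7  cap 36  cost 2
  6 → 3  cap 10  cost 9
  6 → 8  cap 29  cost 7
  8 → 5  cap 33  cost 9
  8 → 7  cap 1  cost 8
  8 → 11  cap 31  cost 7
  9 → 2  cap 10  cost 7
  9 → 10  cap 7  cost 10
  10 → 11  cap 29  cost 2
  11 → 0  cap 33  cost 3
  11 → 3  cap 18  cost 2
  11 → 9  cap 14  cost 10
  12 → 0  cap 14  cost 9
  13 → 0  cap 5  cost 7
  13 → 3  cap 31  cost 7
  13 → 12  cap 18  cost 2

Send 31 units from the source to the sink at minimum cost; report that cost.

shortest-cost path #1: 13→3→5→7 push 11 @ unit cost 13 (adds 143)
shortest-cost path #2: 13→0→2→7 push 5 @ unit cost 17 (adds 85)
shortest-cost path #3: 13→12→0→2→7 push 8 @ unit cost 21 (adds 168)
shortest-cost path #4: 13→12→0→4→8→7 push 1 @ unit cost 34 (adds 34)
shortest-cost path #5: 13→12→0→4→8→5→7 push 5 @ unit cost 37 (adds 185)
shortest-cost path #6: 13→3→10→11→0→4→8→5→7 push 1 @ unit cost 43 (adds 43)
total cost = 658

Minimum cost for 31 units: 658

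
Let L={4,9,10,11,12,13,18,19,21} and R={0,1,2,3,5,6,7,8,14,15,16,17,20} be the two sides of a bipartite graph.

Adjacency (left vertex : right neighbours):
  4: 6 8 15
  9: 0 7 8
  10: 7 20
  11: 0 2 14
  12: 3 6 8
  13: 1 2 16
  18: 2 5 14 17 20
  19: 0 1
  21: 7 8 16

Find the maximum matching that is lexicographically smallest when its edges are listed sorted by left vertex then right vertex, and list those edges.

Lex-smallest maximum matching: {(4,6), (9,0), (10,7), (11,2), (12,3), (13,16), (18,5), (19,1), (21,8)}

|M| = 9 (so the lex-smallest maximum matching has 9 edges)
process left vertices in ascending order; for each, take the smallest-labelled available neighbour that still permits 9 edges overall, or leave it unmatched if none does
lex-smallest matching: {4-6, 9-0, 10-7, 11-2, 12-3, 13-16, 18-5, 19-1, 21-8}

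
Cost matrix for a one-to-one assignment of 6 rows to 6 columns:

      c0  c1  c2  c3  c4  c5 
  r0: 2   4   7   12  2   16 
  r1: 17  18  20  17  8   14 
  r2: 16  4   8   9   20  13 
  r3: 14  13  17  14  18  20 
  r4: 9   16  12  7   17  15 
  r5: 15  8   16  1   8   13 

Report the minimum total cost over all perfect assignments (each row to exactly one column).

Minimum assignment cost: 47

one of 6 optimal assignments: row0→col0 (cost 2), row1→col4 (cost 8), row2→col1 (cost 4), row3→col2 (cost 17), row4→col5 (cost 15), row5→col3 (cost 1)
total = 2 + 8 + 4 + 17 + 15 + 1 = 47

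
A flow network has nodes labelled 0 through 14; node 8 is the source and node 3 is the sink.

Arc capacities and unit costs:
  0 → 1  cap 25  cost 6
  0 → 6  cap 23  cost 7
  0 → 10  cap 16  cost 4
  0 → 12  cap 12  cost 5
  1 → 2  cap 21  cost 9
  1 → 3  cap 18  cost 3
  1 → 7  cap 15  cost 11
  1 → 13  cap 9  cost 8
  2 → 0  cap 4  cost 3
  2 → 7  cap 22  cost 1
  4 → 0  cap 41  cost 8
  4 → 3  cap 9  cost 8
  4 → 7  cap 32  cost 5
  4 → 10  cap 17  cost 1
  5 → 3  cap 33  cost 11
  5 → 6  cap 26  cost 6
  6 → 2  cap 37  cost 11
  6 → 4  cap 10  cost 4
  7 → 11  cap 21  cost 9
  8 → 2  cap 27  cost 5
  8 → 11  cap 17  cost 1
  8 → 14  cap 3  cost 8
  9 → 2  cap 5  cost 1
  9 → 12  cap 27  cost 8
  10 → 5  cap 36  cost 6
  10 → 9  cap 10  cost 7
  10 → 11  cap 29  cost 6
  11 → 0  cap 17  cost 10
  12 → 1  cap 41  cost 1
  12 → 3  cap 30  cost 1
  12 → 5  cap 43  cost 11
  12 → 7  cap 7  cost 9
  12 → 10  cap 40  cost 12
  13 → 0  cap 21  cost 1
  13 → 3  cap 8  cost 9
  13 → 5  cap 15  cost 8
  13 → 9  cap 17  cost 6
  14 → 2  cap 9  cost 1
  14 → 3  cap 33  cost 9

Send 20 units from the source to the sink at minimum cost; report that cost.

shortest-cost path #1: 8→2→0→12→3 push 4 @ unit cost 14 (adds 56)
shortest-cost path #2: 8→14→3 push 3 @ unit cost 17 (adds 51)
shortest-cost path #3: 8→11→0→12→3 push 8 @ unit cost 17 (adds 136)
shortest-cost path #4: 8→11→0→1→3 push 5 @ unit cost 20 (adds 100)
total cost = 343

Minimum cost for 20 units: 343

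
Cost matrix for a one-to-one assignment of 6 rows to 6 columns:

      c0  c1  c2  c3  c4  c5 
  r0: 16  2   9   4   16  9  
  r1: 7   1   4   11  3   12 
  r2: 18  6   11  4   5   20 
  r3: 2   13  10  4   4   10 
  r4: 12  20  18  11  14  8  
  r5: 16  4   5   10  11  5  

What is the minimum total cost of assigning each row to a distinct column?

Minimum assignment cost: 24

optimal assignment: row0→col1 (cost 2), row1→col4 (cost 3), row2→col3 (cost 4), row3→col0 (cost 2), row4→col5 (cost 8), row5→col2 (cost 5)
total = 2 + 3 + 4 + 2 + 8 + 5 = 24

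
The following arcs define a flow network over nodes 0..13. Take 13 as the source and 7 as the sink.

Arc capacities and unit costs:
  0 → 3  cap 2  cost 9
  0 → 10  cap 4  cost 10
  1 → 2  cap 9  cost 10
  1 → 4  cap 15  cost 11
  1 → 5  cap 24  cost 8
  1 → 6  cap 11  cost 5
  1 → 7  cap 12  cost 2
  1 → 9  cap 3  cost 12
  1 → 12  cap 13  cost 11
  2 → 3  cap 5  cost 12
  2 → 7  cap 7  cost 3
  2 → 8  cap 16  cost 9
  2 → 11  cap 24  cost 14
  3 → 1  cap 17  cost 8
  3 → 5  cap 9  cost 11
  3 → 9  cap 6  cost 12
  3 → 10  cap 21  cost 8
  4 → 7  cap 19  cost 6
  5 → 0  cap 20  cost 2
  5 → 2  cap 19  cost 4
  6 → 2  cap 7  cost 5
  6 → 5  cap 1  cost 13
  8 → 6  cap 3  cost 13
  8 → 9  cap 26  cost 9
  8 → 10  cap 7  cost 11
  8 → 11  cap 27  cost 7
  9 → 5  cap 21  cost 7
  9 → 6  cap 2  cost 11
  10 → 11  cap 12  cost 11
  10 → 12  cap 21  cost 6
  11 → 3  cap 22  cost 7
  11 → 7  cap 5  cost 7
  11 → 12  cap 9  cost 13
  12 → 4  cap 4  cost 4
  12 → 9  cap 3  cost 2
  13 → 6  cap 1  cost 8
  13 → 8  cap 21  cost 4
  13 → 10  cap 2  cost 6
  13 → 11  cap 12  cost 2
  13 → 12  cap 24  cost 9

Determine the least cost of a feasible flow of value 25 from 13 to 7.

Minimum cost for 25 units: 476

shortest-cost path #1: 13→11→7 push 5 @ unit cost 9 (adds 45)
shortest-cost path #2: 13→6→2→7 push 1 @ unit cost 16 (adds 16)
shortest-cost path #3: 13→12→4→7 push 4 @ unit cost 19 (adds 76)
shortest-cost path #4: 13→11→3→1→7 push 7 @ unit cost 19 (adds 133)
shortest-cost path #5: 13→8→6→2→7 push 3 @ unit cost 25 (adds 75)
shortest-cost path #6: 13→12→9→5→2→7 push 3 @ unit cost 25 (adds 75)
shortest-cost path #7: 13→8→11→3→1→7 push 2 @ unit cost 28 (adds 56)
total cost = 476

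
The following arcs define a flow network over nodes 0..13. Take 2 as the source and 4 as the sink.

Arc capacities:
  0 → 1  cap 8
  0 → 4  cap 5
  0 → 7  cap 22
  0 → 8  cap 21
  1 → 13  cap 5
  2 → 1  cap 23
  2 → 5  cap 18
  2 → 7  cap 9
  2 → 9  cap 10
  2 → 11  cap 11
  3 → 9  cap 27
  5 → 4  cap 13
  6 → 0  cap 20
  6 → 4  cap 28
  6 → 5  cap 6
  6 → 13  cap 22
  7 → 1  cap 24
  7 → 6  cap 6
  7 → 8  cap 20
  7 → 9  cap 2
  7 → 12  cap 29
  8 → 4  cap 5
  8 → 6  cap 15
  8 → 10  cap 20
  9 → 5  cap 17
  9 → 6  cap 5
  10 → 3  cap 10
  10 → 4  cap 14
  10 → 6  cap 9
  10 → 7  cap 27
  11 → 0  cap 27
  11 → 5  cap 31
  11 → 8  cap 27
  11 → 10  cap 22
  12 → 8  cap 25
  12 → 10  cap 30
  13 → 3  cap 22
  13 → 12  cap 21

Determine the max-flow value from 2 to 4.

Maximum flow value: 43

augment #1: 2→5→4 bottleneck 13, total now 13
augment #2: 2→7→6→4 bottleneck 6, total now 19
augment #3: 2→7→8→4 bottleneck 3, total now 22
augment #4: 2→9→6→4 bottleneck 5, total now 27
augment #5: 2→11→0→4 bottleneck 5, total now 32
augment #6: 2→11→8→4 bottleneck 2, total now 34
augment #7: 2→11→10→4 bottleneck 4, total now 38
augment #8: 2→1→13→12→10→4 bottleneck 5, total now 43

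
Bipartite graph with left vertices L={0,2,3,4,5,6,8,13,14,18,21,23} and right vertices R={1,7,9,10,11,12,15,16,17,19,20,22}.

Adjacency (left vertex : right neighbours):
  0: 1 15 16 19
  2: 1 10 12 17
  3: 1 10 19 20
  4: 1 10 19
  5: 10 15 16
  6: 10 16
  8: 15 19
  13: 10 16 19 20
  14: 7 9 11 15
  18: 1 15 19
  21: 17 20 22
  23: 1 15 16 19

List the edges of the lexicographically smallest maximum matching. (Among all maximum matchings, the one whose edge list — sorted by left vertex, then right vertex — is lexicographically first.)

|M| = 9 (so the lex-smallest maximum matching has 9 edges)
process left vertices in ascending order; for each, take the smallest-labelled available neighbour that still permits 9 edges overall, or leave it unmatched if none does
lex-smallest matching: {0-1, 2-12, 3-10, 4-19, 5-15, 6-16, 13-20, 14-7, 21-17}

Lex-smallest maximum matching: {(0,1), (2,12), (3,10), (4,19), (5,15), (6,16), (13,20), (14,7), (21,17)}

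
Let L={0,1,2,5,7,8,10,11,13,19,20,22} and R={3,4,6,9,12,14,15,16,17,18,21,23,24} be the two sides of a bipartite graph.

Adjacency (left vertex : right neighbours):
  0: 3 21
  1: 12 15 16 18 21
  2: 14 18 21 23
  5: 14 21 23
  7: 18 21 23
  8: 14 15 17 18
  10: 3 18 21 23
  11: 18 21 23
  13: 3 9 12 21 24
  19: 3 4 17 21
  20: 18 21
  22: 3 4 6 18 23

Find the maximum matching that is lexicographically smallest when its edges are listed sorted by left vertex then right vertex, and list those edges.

|M| = 10 (so the lex-smallest maximum matching has 10 edges)
process left vertices in ascending order; for each, take the smallest-labelled available neighbour that still permits 10 edges overall, or leave it unmatched if none does
lex-smallest matching: {0-3, 1-12, 2-14, 5-21, 7-18, 8-15, 10-23, 13-9, 19-4, 22-6}

Lex-smallest maximum matching: {(0,3), (1,12), (2,14), (5,21), (7,18), (8,15), (10,23), (13,9), (19,4), (22,6)}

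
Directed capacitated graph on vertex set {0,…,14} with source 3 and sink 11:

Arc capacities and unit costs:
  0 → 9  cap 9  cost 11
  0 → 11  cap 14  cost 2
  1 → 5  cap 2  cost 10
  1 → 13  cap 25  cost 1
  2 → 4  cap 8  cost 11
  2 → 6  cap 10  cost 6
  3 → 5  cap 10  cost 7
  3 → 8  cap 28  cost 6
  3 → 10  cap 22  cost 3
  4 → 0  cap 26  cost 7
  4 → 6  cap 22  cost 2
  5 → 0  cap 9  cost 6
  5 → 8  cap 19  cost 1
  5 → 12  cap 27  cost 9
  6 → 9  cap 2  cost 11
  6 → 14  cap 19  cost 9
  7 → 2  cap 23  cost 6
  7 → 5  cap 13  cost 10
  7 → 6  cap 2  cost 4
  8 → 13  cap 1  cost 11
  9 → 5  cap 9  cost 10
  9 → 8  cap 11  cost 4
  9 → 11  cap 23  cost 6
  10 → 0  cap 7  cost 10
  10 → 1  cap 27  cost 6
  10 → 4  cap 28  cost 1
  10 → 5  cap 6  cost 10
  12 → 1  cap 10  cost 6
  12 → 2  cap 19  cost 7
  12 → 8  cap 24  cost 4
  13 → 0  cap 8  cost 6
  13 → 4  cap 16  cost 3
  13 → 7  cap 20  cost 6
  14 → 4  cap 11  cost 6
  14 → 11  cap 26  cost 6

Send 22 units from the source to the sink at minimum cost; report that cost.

Minimum cost for 22 units: 350

shortest-cost path #1: 3→10→4→0→11 push 14 @ unit cost 13 (adds 182)
shortest-cost path #2: 3→10→4→6→14→11 push 8 @ unit cost 21 (adds 168)
total cost = 350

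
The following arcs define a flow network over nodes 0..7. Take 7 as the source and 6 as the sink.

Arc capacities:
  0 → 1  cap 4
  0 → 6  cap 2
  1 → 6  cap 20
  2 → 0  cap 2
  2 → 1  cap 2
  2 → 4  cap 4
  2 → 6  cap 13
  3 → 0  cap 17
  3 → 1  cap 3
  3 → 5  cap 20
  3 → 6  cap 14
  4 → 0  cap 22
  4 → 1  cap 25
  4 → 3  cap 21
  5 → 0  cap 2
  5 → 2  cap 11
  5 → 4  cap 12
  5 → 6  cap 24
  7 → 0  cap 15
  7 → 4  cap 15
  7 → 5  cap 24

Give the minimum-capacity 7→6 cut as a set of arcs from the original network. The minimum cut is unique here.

Min-cut arcs: {(0,1), (0,6), (7,4), (7,5)} (total capacity 45)

augment #1: 7→0→6 push 2
augment #2: 7→5→6 push 24
augment #3: 7→0→1→6 push 4
augment #4: 7→4→1→6 push 15
max flow = 45; residual-reachable set from 7 gives S-side
cut edges (S→T): {(0,1), (0,6), (7,4), (7,5)} total cap 45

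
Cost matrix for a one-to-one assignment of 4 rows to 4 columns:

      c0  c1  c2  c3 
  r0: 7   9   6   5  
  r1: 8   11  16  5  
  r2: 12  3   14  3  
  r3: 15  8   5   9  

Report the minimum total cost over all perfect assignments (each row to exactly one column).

optimal assignment: row0→col0 (cost 7), row1→col3 (cost 5), row2→col1 (cost 3), row3→col2 (cost 5)
total = 7 + 5 + 3 + 5 = 20

Minimum assignment cost: 20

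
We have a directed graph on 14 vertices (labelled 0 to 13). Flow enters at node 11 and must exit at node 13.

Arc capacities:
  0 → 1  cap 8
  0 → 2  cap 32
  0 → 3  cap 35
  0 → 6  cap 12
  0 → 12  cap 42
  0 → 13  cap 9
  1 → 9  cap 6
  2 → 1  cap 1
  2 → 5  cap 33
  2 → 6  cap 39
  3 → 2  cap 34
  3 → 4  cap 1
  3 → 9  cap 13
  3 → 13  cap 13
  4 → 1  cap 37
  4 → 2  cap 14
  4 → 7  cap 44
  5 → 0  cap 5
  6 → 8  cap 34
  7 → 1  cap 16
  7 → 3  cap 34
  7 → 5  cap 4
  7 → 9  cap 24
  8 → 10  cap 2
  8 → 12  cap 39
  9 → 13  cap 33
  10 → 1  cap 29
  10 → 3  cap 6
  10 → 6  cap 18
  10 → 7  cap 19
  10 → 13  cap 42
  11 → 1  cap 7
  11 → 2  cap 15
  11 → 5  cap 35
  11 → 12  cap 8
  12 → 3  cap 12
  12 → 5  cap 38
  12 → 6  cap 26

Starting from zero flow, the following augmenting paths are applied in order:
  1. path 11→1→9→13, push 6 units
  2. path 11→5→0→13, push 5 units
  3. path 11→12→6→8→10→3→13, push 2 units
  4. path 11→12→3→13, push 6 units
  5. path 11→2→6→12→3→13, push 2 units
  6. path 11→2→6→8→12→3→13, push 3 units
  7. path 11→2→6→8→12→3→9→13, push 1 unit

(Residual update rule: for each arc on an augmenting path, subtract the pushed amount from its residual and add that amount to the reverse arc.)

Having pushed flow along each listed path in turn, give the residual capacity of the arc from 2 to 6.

Residual capacity of (2,6): 33

after path 1 (11→1→9→13, push 6): res(2,6)=39
after path 2 (11→5→0→13, push 5): res(2,6)=39
after path 3 (11→12→6→8→10→3→13, push 2): res(2,6)=39
after path 4 (11→12→3→13, push 6): res(2,6)=39
after path 5 (11→2→6→12→3→13, push 2): res(2,6)=37
after path 6 (11→2→6→8→12→3→13, push 3): res(2,6)=34
after path 7 (11→2→6→8→12→3→9→13, push 1): res(2,6)=33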